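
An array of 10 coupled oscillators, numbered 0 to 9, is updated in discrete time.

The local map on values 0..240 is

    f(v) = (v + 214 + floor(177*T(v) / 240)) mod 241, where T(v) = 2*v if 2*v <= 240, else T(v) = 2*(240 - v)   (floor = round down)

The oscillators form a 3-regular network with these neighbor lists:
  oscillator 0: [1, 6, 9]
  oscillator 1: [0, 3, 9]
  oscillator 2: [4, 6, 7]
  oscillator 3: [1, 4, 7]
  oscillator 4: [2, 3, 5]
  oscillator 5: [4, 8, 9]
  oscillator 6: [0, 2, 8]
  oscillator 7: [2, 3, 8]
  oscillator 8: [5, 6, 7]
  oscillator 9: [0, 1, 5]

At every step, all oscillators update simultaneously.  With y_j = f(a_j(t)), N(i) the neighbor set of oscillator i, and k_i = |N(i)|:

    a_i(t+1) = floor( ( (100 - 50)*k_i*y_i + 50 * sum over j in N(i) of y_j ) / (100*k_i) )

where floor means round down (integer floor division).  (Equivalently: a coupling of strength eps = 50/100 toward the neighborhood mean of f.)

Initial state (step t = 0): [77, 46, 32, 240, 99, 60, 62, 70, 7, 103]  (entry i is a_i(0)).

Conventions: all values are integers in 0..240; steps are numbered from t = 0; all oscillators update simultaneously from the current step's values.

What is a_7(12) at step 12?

Answer: a_7(12) = 59

Derivation:
t=0: [77, 46, 32, 240, 99, 60, 62, 70, 7, 103]
t=1: [154, 143, 107, 181, 173, 173, 137, 155, 181, 175]
t=2: [12, 11, 124, 5, 41, 2, 51, 45, 5, 6]
t=3: [55, 76, 56, 139, 115, 197, 92, 121, 179, 150]
t=4: [117, 104, 96, 43, 68, 121, 136, 35, 76, 90]
t=5: [84, 164, 141, 111, 123, 96, 75, 104, 98, 144]
t=6: [120, 37, 78, 47, 52, 148, 148, 155, 207, 74]
t=7: [53, 77, 104, 74, 95, 88, 78, 86, 121, 96]
t=8: [141, 159, 208, 170, 200, 169, 143, 161, 104, 181]
t=9: [14, 9, 157, 44, 155, 79, 88, 81, 120, 5]
t=10: [112, 170, 68, 110, 49, 128, 102, 106, 103, 181]
t=11: [42, 4, 162, 57, 75, 66, 175, 179, 194, 6]
t=12: [113, 181, 31, 120, 122, 171, 54, 59, 140, 186]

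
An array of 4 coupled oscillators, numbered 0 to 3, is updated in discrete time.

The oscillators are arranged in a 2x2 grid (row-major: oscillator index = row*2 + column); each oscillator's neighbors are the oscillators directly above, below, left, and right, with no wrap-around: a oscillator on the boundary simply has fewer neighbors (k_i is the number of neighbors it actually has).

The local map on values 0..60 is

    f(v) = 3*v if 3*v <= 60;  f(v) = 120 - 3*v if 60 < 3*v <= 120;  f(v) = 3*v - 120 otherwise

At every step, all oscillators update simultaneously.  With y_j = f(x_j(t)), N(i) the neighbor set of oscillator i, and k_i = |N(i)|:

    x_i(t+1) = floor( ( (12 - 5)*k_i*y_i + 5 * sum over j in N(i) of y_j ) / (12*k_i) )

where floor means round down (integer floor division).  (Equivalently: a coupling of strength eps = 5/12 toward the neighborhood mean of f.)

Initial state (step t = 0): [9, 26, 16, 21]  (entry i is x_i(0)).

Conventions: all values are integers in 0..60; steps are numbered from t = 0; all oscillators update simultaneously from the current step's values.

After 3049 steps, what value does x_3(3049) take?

Answer: x_3(3049) = 44
Key observation: The state at step 12, [29, 18, 29, 18], reappears at step 20: the system is in a cycle of period 8 from step 12 on.  Therefore the state at step 3049 equals the state at step 12 + ((3049 - 12) mod 8) = 17, which is [24, 44, 24, 44].

Derivation:
t=0: [9, 26, 16, 21]
t=1: [34, 42, 45, 52]
t=2: [14, 14, 20, 25]
t=3: [45, 42, 53, 47]
t=4: [18, 11, 30, 21]
t=5: [44, 42, 40, 46]
t=6: [8, 9, 6, 11]
t=7: [23, 27, 22, 28]
t=8: [49, 40, 49, 40]
t=9: [21, 5, 21, 5]
t=10: [48, 23, 48, 23]
t=11: [29, 45, 29, 45]
t=12: [29, 18, 29, 18]
t=13: [37, 49, 37, 49]
t=14: [12, 23, 12, 23]
t=15: [39, 47, 39, 47]
t=16: [6, 17, 6, 17]
t=17: [24, 44, 24, 44]
t=18: [40, 19, 40, 19]
t=19: [11, 45, 11, 45]
t=20: [29, 18, 29, 18]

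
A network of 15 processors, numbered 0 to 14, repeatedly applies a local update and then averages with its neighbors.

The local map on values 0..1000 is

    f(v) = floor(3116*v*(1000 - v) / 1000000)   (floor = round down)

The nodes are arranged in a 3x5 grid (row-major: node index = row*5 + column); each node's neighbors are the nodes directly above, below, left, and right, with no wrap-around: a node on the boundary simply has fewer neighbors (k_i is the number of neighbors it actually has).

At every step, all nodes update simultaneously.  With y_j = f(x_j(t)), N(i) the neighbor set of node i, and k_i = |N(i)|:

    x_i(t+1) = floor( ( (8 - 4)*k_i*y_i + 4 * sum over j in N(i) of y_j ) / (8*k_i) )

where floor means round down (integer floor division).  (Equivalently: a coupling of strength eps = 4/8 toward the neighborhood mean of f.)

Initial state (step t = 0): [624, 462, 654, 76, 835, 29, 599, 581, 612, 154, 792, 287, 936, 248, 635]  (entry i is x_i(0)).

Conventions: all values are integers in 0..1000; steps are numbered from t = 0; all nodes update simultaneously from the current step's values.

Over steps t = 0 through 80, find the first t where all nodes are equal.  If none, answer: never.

Answer: 22
Key observation: Synchronization is absorbing here: once all nodes are equal they stay equal, and step 22 is the first all-equal step.

Derivation:
t=0: [624, 462, 654, 76, 835, 29, 599, 581, 612, 154, 792, 287, 936, 248, 635]  (not all equal)
t=1: [580, 751, 644, 421, 370, 375, 656, 676, 614, 517, 437, 559, 422, 565, 607]  (not all equal)
t=2: [707, 653, 694, 742, 747, 736, 696, 705, 742, 756, 757, 755, 749, 756, 757]  (not all equal)
t=3: [650, 680, 655, 605, 586, 615, 646, 636, 597, 579, 581, 590, 592, 579, 573]  (not all equal)
t=4: [707, 693, 709, 740, 753, 731, 717, 725, 747, 757, 751, 746, 748, 756, 760]  (not all equal)
t=5: [641, 650, 634, 601, 582, 615, 626, 616, 589, 575, 591, 595, 591, 577, 570]  (not all equal)
t=6: [719, 715, 726, 746, 756, 735, 731, 738, 752, 759, 748, 747, 751, 758, 761]  (not all equal)
t=7: [624, 627, 613, 590, 576, 607, 609, 600, 582, 571, 592, 590, 584, 573, 568]  (not all equal)
t=8: [733, 732, 740, 752, 759, 742, 741, 747, 757, 762, 750, 751, 755, 760, 763]  (not all equal)
t=9: [606, 606, 596, 580, 571, 596, 596, 587, 574, 566, 586, 584, 577, 569, 564]  (not all equal)
t=10: [744, 745, 751, 758, 762, 749, 750, 755, 760, 764, 754, 756, 759, 763, 765]  (not all equal)
t=11: [590, 588, 580, 571, 565, 584, 582, 575, 567, 562, 578, 575, 570, 564, 561]  (not all equal)
t=12: [754, 755, 759, 763, 765, 757, 758, 761, 764, 766, 759, 760, 762, 765, 766]  (not all equal)
t=13: [575, 574, 568, 563, 560, 572, 570, 566, 561, 558, 569, 568, 564, 560, 558]  (not all equal)
t=14: [761, 761, 764, 766, 767, 762, 763, 765, 766, 767, 763, 764, 765, 767, 767]  (not all equal)
t=15: [565, 564, 561, 558, 556, 564, 563, 560, 557, 556, 563, 561, 559, 557, 556]  (not all equal)
t=16: [765, 766, 767, 768, 768, 765, 766, 767, 768, 768, 766, 766, 767, 768, 768]  (not all equal)
t=17: [559, 558, 556, 555, 555, 559, 558, 556, 555, 555, 558, 557, 556, 555, 555]  (not all equal)
t=18: [768, 768, 768, 769, 769, 768, 768, 768, 769, 769, 768, 768, 768, 769, 769]  (not all equal)
t=19: [555, 555, 554, 553, 553, 555, 555, 554, 553, 553, 555, 555, 554, 553, 553]  (not all equal)
t=20: [769, 769, 769, 769, 770, 769, 769, 769, 769, 770, 769, 769, 769, 769, 770]  (not all equal)
t=21: [553, 553, 553, 552, 551, 553, 553, 553, 552, 551, 553, 553, 553, 552, 551]  (not all equal)
t=22: [770, 770, 770, 770, 770, 770, 770, 770, 770, 770, 770, 770, 770, 770, 770]  (all equal)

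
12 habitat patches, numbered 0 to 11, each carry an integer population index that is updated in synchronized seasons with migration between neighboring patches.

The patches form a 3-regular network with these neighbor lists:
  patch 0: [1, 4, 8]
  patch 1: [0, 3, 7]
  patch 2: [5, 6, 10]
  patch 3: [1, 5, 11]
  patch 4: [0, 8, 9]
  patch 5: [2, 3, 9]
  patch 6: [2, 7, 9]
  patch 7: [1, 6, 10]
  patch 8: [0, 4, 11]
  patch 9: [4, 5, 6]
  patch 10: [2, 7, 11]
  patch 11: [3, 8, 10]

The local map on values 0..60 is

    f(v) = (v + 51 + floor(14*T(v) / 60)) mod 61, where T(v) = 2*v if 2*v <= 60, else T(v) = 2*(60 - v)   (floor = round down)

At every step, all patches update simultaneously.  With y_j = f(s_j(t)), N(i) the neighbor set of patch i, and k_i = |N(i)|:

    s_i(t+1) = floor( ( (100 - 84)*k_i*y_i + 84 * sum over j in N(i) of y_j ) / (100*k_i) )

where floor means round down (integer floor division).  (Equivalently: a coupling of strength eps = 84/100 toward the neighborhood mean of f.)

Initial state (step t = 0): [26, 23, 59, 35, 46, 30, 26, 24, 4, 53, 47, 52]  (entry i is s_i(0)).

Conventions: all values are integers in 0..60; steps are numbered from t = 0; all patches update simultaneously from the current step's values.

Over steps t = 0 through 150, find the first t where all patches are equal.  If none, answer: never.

Answer: 4
Key observation: Synchronization is absorbing here: once all patches are equal they stay equal, and step 4 is the first all-equal step.

Derivation:
t=0: [26, 23, 59, 35, 46, 30, 26, 24, 4, 53, 47, 52]  (not all equal)
t=1: [38, 28, 37, 34, 43, 42, 38, 30, 41, 36, 40, 45]  (not all equal)
t=2: [36, 35, 38, 37, 38, 37, 36, 35, 39, 38, 37, 38]  (not all equal)
t=3: [37, 36, 37, 37, 37, 37, 37, 36, 37, 37, 37, 37]  (not all equal)
t=4: [37, 37, 37, 37, 37, 37, 37, 37, 37, 37, 37, 37]  (all equal)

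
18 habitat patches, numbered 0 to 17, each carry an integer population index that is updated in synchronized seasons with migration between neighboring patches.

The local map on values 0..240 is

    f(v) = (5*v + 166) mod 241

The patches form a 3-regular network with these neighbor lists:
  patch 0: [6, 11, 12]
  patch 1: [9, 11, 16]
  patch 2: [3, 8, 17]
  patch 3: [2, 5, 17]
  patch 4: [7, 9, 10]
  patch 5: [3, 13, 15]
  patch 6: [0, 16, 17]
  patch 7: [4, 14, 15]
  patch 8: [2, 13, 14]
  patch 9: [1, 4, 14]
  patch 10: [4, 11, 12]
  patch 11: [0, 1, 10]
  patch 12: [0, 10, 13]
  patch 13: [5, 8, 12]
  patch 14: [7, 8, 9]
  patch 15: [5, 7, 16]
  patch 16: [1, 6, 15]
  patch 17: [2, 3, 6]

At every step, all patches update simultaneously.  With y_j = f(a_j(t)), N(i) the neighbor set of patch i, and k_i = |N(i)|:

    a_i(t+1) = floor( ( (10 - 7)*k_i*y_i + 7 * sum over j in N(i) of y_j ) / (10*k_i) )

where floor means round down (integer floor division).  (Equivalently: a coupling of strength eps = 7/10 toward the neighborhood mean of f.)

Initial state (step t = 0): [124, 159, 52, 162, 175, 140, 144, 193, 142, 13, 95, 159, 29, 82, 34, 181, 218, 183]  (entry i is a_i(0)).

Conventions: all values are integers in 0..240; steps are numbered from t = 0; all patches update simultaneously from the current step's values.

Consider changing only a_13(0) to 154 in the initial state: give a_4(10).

Answer: a_4(10) = 142
Key observation: This trace re-runs the system from the modified initial state.

Derivation:
t=0: [124, 159, 52, 162, 175, 140, 144, 193, 142, 13, 95, 159, 29, 154, 34, 181, 218, 183]
t=1: [128, 192, 121, 107, 153, 120, 102, 115, 160, 164, 137, 178, 122, 149, 157, 116, 133, 119]
t=2: [104, 100, 74, 95, 101, 113, 111, 112, 108, 146, 120, 114, 109, 79, 78, 46, 120, 118]
t=3: [173, 108, 113, 69, 107, 94, 137, 98, 115, 156, 113, 104, 144, 131, 115, 59, 147, 115]
t=4: [135, 208, 17, 50, 160, 127, 99, 158, 34, 174, 139, 130, 89, 107, 102, 184, 186, 43]
t=5: [128, 69, 98, 105, 103, 143, 144, 144, 127, 67, 93, 87, 149, 136, 151, 139, 110, 126]
t=6: [134, 95, 136, 157, 136, 157, 139, 173, 138, 105, 162, 96, 139, 135, 120, 170, 147, 149]
t=7: [136, 176, 165, 194, 104, 161, 153, 70, 106, 138, 102, 115, 98, 151, 108, 125, 134, 170]
t=8: [130, 86, 110, 71, 145, 104, 129, 125, 168, 158, 150, 98, 172, 151, 156, 56, 117, 110]
t=9: [103, 135, 143, 168, 165, 164, 109, 159, 165, 187, 152, 145, 131, 131, 146, 131, 103, 154]
t=10: [175, 153, 113, 104, 142, 62, 211, 140, 108, 115, 129, 171, 146, 63, 145, 136, 163, 164]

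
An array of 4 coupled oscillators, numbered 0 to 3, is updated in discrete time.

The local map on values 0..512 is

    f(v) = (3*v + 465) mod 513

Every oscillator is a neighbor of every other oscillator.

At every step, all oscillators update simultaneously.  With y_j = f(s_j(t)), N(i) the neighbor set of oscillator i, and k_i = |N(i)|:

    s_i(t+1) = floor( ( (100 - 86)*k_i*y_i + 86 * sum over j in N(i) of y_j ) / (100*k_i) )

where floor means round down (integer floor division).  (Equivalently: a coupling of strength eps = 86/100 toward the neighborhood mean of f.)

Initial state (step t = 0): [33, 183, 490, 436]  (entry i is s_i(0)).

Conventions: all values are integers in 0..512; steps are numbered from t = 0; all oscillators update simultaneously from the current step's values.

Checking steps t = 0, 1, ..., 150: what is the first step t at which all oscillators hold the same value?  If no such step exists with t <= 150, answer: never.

Answer: 7
Key observation: Synchronization is absorbing here: once all oscillators are equal they stay equal, and step 7 is the first all-equal step.

Derivation:
t=0: [33, 183, 490, 436]  (not all equal)
t=1: [331, 265, 280, 304]  (not all equal)
t=2: [308, 337, 330, 320]  (not all equal)
t=3: [417, 404, 407, 411]  (not all equal)
t=4: [152, 157, 156, 154]  (not all equal)
t=5: [417, 415, 415, 416]  (not all equal)
t=6: [172, 173, 173, 173]  (not all equal)
t=7: [470, 470, 470, 470]  (all equal)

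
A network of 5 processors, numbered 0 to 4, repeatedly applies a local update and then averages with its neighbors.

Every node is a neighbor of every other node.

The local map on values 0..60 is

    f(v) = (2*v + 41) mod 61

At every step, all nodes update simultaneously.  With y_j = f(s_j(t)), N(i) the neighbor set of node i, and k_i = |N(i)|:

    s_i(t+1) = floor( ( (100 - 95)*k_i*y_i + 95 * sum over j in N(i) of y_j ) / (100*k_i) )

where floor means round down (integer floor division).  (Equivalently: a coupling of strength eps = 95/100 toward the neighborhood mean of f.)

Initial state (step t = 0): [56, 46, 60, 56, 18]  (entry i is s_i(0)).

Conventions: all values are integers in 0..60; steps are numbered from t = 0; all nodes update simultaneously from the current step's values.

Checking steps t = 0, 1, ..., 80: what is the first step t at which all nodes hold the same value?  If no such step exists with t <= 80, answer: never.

Answer: 3
Key observation: Synchronization is absorbing here: once all nodes are equal they stay equal, and step 3 is the first all-equal step.

Derivation:
t=0: [56, 46, 60, 56, 18]  (not all equal)
t=1: [24, 28, 23, 24, 27]  (not all equal)
t=2: [30, 29, 31, 30, 29]  (not all equal)
t=3: [39, 39, 39, 39, 39]  (all equal)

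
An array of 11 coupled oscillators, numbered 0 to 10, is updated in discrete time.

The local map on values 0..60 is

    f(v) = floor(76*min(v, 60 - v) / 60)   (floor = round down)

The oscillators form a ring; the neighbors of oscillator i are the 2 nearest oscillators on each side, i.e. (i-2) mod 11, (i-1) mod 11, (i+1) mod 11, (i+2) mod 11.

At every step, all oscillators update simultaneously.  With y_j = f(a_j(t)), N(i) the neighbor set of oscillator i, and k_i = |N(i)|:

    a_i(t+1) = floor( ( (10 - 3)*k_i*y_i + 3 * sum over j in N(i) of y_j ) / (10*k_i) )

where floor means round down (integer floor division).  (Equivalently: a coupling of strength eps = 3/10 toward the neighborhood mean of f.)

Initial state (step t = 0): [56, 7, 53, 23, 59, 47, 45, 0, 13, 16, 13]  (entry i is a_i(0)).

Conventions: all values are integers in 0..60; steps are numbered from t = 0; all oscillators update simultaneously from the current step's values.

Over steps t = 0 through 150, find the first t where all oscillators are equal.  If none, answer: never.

Simulating step by step:
t=0: [56, 7, 53, 23, 59, 47, 45, 0, 13, 16, 13]  (not all equal)
t=1: [7, 9, 8, 22, 6, 14, 15, 5, 15, 16, 14]  (not all equal)
t=2: [9, 12, 10, 22, 10, 16, 16, 9, 17, 17, 16]  (not all equal)
t=3: [12, 15, 13, 23, 14, 19, 18, 13, 20, 19, 19]  (not all equal)
t=4: [16, 19, 17, 26, 18, 23, 21, 18, 23, 22, 23]  (not all equal)
t=5: [21, 24, 22, 29, 23, 27, 25, 23, 28, 26, 27]  (not all equal)
t=6: [27, 30, 27, 34, 29, 33, 31, 30, 33, 31, 33]  (not all equal)
t=7: [34, 36, 34, 33, 35, 34, 35, 37, 34, 35, 34]  (not all equal)
t=8: [31, 30, 31, 33, 31, 31, 31, 29, 31, 31, 31]  (not all equal)
t=9: [36, 37, 36, 34, 35, 35, 36, 36, 36, 36, 36]  (not all equal)
t=10: [29, 29, 30, 31, 30, 30, 30, 30, 30, 30, 29]  (not all equal)
t=11: [36, 36, 37, 36, 37, 37, 38, 38, 37, 37, 36]  (not all equal)
t=12: [29, 29, 29, 29, 28, 28, 27, 27, 28, 29, 29]  (not all equal)
t=13: [36, 36, 35, 35, 35, 34, 34, 34, 35, 35, 35]  (not all equal)
t=14: [30, 30, 30, 31, 31, 31, 31, 31, 31, 31, 30]  (not all equal)
t=15: [37, 37, 37, 36, 36, 36, 36, 36, 36, 36, 37]  (not all equal)
t=16: [29, 29, 29, 29, 29, 30, 30, 30, 29, 29, 29]  (not all equal)
t=17: [36, 36, 36, 36, 36, 37, 37, 37, 36, 36, 36]  (not all equal)
t=18: [30, 30, 30, 29, 29, 29, 29, 29, 29, 29, 30]  (not all equal)
t=19: [37, 37, 37, 36, 36, 36, 36, 36, 36, 36, 37]  (not all equal)

Answer: never
Key observation: The state at step 15 reappears at step 19 — the system is in a cycle of period 4 from step 15 on.  No step 0..19 is synchronized, and the cycle repeats forever, so no step up to 150 (or ever) has all oscillators equal.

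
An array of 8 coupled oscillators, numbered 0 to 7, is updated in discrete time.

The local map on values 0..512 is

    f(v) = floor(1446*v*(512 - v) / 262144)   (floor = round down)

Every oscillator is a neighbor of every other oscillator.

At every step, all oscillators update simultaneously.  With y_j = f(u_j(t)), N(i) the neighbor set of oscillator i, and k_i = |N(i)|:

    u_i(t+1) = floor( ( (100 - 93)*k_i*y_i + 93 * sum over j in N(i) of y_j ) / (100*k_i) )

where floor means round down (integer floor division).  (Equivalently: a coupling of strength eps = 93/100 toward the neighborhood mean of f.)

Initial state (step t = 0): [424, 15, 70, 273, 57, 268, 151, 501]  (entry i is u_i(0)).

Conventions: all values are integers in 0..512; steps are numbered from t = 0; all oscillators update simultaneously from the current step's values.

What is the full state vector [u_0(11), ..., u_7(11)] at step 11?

Simulating step by step:
t=0: [424, 15, 70, 273, 57, 268, 151, 501]
t=1: [200, 211, 202, 191, 204, 191, 194, 211]
t=2: [343, 343, 343, 344, 343, 344, 344, 343]
t=3: [318, 318, 318, 318, 318, 318, 318, 318]
t=4: [340, 340, 340, 340, 340, 340, 340, 340]
t=5: [322, 322, 322, 322, 322, 322, 322, 322]
t=6: [337, 337, 337, 337, 337, 337, 337, 337]
t=7: [325, 325, 325, 325, 325, 325, 325, 325]
t=8: [335, 335, 335, 335, 335, 335, 335, 335]
t=9: [327, 327, 327, 327, 327, 327, 327, 327]
t=10: [333, 333, 333, 333, 333, 333, 333, 333]
t=11: [328, 328, 328, 328, 328, 328, 328, 328]

Answer: [328, 328, 328, 328, 328, 328, 328, 328]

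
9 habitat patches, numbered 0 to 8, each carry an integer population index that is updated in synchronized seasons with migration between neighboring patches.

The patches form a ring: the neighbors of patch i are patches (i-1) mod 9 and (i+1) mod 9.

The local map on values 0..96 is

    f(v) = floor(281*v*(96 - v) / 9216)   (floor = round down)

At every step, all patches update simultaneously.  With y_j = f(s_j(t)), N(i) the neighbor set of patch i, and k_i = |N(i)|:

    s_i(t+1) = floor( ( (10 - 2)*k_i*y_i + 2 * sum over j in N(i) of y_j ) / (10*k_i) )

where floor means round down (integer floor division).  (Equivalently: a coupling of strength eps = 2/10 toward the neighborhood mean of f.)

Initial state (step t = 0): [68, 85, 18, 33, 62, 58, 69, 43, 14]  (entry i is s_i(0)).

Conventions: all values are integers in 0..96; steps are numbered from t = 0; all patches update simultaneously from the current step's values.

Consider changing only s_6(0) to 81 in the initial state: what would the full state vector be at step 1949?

Answer: [61, 61, 61, 62, 62, 62, 61, 61, 61]
Key observation: The state at step 6, [65, 65, 64, 64, 64, 64, 64, 65, 65], reappears at step 8: the system is in a cycle of period 2 from step 6 on.  Therefore the state at step 1949 equals the state at step 6 + ((1949 - 6) mod 2) = 7, which is [61, 61, 61, 62, 62, 62, 61, 61, 61].

Derivation:
t=0: [68, 85, 18, 33, 62, 58, 81, 43, 14]
t=1: [52, 32, 42, 61, 64, 63, 43, 62, 40]
t=2: [68, 63, 67, 65, 62, 63, 67, 64, 67]
t=3: [58, 62, 59, 61, 63, 62, 59, 61, 59]
t=4: [66, 64, 65, 64, 63, 64, 65, 65, 66]
t=5: [60, 61, 61, 62, 62, 62, 61, 60, 60]
t=6: [65, 65, 64, 64, 64, 64, 64, 65, 65]
t=7: [61, 61, 61, 62, 62, 62, 61, 61, 61]
t=8: [65, 65, 64, 64, 64, 64, 64, 65, 65]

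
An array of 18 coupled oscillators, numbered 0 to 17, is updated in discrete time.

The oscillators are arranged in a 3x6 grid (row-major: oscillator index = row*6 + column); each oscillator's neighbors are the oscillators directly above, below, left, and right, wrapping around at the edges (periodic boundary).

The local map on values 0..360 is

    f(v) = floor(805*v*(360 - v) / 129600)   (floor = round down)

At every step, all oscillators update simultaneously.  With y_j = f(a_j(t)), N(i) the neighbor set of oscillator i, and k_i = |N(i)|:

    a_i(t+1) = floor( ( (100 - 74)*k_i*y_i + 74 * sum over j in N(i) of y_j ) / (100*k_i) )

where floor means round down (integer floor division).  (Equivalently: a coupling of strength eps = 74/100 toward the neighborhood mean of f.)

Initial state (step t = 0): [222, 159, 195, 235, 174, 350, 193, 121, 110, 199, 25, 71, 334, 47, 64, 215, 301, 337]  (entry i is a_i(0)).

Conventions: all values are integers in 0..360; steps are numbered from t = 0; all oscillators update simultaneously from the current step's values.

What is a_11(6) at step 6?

Answer: a_11(6) = 199

Derivation:
t=0: [222, 159, 195, 235, 174, 350, 193, 121, 110, 199, 25, 71, 334, 47, 64, 215, 301, 337]
t=1: [136, 173, 175, 193, 119, 110, 153, 168, 172, 162, 131, 92, 111, 124, 151, 162, 119, 70]
t=2: [185, 194, 199, 195, 182, 163, 182, 195, 199, 196, 179, 165, 172, 188, 195, 194, 173, 157]
t=3: [200, 199, 199, 199, 200, 199, 200, 199, 199, 199, 200, 199, 199, 199, 199, 199, 199, 198]
t=4: [198, 198, 199, 198, 198, 198, 198, 198, 199, 198, 198, 198, 198, 199, 199, 199, 198, 199]
t=5: [199, 199, 199, 199, 199, 199, 199, 199, 199, 199, 199, 199, 199, 199, 199, 199, 199, 199]
t=6: [199, 199, 199, 199, 199, 199, 199, 199, 199, 199, 199, 199, 199, 199, 199, 199, 199, 199]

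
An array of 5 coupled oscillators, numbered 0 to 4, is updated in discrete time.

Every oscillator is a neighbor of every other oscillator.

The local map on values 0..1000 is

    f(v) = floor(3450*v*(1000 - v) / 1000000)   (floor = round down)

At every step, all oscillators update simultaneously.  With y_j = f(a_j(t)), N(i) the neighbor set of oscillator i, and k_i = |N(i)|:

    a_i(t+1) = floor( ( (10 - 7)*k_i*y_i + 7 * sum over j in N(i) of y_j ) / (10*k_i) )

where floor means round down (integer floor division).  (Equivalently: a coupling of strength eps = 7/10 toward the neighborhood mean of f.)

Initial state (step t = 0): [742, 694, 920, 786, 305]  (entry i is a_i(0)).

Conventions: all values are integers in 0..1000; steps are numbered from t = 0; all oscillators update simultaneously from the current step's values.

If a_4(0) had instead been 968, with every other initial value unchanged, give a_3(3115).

Answer: a_3(3115) = 427
Key observation: The state at step 4, [844, 844, 844, 844, 844], reappears at step 8: the system is in a cycle of period 4 from step 4 on.  Therefore the state at step 3115 equals the state at step 4 + ((3115 - 4) mod 4) = 7, which is [427, 427, 427, 427, 427].

Derivation:
t=0: [742, 694, 920, 786, 968]
t=1: [490, 499, 439, 480, 421]
t=2: [855, 855, 854, 855, 852]
t=3: [428, 428, 429, 428, 429]
t=4: [844, 844, 844, 844, 844]
t=5: [454, 454, 454, 454, 454]
t=6: [855, 855, 855, 855, 855]
t=7: [427, 427, 427, 427, 427]
t=8: [844, 844, 844, 844, 844]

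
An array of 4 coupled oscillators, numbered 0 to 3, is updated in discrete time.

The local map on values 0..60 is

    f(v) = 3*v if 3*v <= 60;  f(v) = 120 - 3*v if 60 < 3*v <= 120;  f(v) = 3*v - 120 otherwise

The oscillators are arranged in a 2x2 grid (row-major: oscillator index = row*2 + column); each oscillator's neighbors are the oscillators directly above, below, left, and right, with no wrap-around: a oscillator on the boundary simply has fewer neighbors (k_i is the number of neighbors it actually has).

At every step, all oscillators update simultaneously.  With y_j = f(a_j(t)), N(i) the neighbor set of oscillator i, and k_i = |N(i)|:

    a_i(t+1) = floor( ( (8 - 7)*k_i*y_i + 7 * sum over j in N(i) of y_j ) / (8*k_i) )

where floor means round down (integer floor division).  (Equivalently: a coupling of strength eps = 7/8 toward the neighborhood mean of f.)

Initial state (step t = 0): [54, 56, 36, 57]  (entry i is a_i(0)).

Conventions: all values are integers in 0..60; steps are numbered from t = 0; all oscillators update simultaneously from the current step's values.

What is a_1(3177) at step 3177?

Simulating step by step:
t=0: [54, 56, 36, 57]
t=1: [31, 46, 42, 32]
t=2: [13, 24, 23, 13]
t=3: [48, 40, 40, 48]
t=4: [3, 21, 21, 3]
t=5: [51, 15, 15, 51]
t=6: [43, 34, 34, 43]
t=7: [16, 10, 10, 16]
t=8: [32, 45, 45, 32]
t=9: [16, 22, 22, 16]
t=10: [53, 48, 48, 53]
t=11: [25, 37, 37, 25]
t=12: [13, 40, 40, 13]
t=13: [4, 34, 34, 4]
t=14: [17, 12, 12, 17]
t=15: [37, 49, 49, 37]
t=16: [24, 11, 11, 24]
t=17: [34, 46, 46, 34]
t=18: [18, 18, 18, 18]
t=19: [54, 54, 54, 54]
t=20: [42, 42, 42, 42]
t=21: [6, 6, 6, 6]
t=22: [18, 18, 18, 18]

Answer: a_1(3177) = 6
Key observation: The state at step 18, [18, 18, 18, 18], reappears at step 22: the system is in a cycle of period 4 from step 18 on.  Therefore the state at step 3177 equals the state at step 18 + ((3177 - 18) mod 4) = 21, which is [6, 6, 6, 6].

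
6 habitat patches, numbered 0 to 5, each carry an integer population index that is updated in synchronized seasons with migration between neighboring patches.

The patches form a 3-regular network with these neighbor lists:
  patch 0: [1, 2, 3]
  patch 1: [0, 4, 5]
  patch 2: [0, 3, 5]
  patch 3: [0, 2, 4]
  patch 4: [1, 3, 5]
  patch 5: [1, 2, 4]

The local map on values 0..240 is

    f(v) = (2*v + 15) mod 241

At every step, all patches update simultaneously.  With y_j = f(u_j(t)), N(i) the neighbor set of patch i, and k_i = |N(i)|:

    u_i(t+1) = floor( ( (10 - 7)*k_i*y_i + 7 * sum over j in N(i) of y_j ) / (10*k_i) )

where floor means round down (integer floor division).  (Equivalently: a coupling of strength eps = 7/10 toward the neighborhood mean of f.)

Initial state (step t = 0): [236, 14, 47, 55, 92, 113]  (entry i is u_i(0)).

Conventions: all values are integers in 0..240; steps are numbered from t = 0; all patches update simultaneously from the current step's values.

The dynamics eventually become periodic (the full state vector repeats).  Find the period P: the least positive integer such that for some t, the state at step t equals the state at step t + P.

Simulating step by step:
t=0: [236, 14, 47, 55, 92, 113]
t=1: [66, 60, 63, 110, 98, 81]
t=2: [163, 165, 172, 186, 190, 166]
t=3: [115, 115, 117, 130, 129, 119]
t=4: [11, 12, 14, 20, 21, 13]
t=5: [43, 43, 43, 48, 48, 44]
t=6: [103, 103, 103, 106, 106, 103]
t=7: [222, 222, 222, 224, 224, 222]
t=8: [218, 218, 218, 220, 220, 218]
t=9: [210, 210, 210, 212, 212, 210]
t=10: [194, 194, 194, 196, 196, 194]
t=11: [162, 162, 162, 164, 164, 162]
t=12: [98, 98, 98, 100, 100, 98]
t=13: [211, 211, 211, 213, 213, 211]
t=14: [196, 196, 196, 198, 198, 196]
t=15: [166, 166, 166, 168, 168, 166]
t=16: [106, 106, 106, 108, 108, 106]
t=17: [227, 227, 227, 229, 229, 227]
t=18: [228, 228, 228, 230, 230, 228]
t=19: [230, 230, 230, 232, 232, 230]
t=20: [234, 234, 234, 236, 236, 234]
t=21: [1, 1, 1, 3, 3, 1]
t=22: [17, 17, 17, 19, 19, 17]
t=23: [49, 49, 49, 51, 51, 49]
t=24: [113, 113, 113, 115, 115, 113]
t=25: [0, 0, 0, 2, 2, 0]
t=26: [15, 15, 15, 17, 17, 15]
t=27: [45, 45, 45, 47, 47, 45]
t=28: [105, 105, 105, 107, 107, 105]
t=29: [225, 225, 225, 227, 227, 225]
t=30: [224, 224, 224, 226, 226, 224]
t=31: [222, 222, 222, 224, 224, 222]

Answer: 24
Key observation: The state at step 7, [222, 222, 222, 224, 224, 222], reappears at step 31 — and no state repeats earlier — so the cycle the system enters has period 24.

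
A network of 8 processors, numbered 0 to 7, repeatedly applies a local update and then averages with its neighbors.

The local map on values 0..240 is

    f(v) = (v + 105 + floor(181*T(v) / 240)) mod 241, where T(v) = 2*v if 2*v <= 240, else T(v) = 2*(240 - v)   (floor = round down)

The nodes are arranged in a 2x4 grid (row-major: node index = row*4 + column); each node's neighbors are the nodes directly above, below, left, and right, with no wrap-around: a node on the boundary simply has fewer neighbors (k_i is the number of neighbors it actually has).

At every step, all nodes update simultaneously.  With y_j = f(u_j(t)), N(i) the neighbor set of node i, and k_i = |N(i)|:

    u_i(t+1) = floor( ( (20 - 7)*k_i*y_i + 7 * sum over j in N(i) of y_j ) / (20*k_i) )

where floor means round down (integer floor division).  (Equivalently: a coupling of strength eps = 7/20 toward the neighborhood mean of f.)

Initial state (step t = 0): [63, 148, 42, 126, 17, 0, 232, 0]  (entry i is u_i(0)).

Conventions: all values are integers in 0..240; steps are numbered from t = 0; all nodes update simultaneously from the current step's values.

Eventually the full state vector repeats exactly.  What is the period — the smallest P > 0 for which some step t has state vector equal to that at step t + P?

Answer: 2
Key observation: The state at step 8, [150, 150, 149, 149, 150, 149, 149, 149], reappears at step 10 — and no state repeats earlier — so the cycle the system enters has period 2.

Derivation:
t=0: [63, 148, 42, 126, 17, 0, 232, 0]
t=1: [66, 136, 185, 159, 117, 115, 119, 115]
t=2: [73, 137, 139, 143, 133, 154, 156, 152]
t=3: [85, 142, 153, 152, 136, 149, 147, 148]
t=4: [104, 143, 148, 148, 141, 151, 150, 149]
t=5: [134, 148, 150, 150, 147, 150, 149, 149]
t=6: [154, 150, 149, 149, 151, 149, 149, 149]
t=7: [147, 149, 149, 150, 148, 149, 150, 150]
t=8: [150, 150, 149, 149, 150, 149, 149, 149]
t=9: [149, 149, 149, 150, 149, 149, 150, 150]
t=10: [150, 150, 149, 149, 150, 149, 149, 149]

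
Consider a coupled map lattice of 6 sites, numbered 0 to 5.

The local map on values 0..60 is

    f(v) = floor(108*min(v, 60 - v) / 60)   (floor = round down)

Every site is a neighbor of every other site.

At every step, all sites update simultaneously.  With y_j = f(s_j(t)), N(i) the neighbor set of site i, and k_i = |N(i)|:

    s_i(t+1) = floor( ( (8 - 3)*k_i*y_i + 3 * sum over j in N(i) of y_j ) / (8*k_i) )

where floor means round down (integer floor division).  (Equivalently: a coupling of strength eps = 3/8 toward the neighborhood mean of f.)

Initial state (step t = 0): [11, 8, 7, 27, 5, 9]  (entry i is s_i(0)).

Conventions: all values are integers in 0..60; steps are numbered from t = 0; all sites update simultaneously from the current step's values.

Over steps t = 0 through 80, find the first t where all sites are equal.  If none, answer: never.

Simulating step by step:
t=0: [11, 8, 7, 27, 5, 9]  (not all equal)
t=1: [19, 16, 15, 35, 13, 17]  (not all equal)
t=2: [32, 29, 28, 38, 26, 30]  (not all equal)
t=3: [49, 50, 49, 43, 47, 51]  (not all equal)
t=4: [19, 19, 19, 25, 22, 18]  (not all equal)
t=5: [35, 35, 35, 41, 37, 33]  (not all equal)
t=6: [44, 44, 44, 38, 41, 45]  (not all equal)
t=7: [29, 29, 29, 35, 32, 28]  (not all equal)
t=8: [51, 51, 51, 47, 50, 50]  (not all equal)
t=9: [16, 16, 16, 20, 17, 17]  (not all equal)
t=10: [28, 28, 28, 33, 30, 30]  (not all equal)
t=11: [50, 50, 50, 49, 52, 52]  (not all equal)
t=12: [17, 17, 17, 18, 15, 15]  (not all equal)
t=13: [29, 29, 29, 30, 28, 28]  (not all equal)
t=14: [51, 51, 51, 52, 50, 50]  (not all equal)
t=15: [16, 16, 16, 15, 17, 17]  (not all equal)
t=16: [28, 28, 28, 27, 29, 29]  (not all equal)
t=17: [50, 50, 50, 49, 51, 51]  (not all equal)
t=18: [17, 17, 17, 18, 16, 16]  (not all equal)
t=19: [29, 29, 29, 30, 28, 28]  (not all equal)

Answer: never
Key observation: The state at step 13 reappears at step 19 — the system is in a cycle of period 6 from step 13 on.  No step 0..19 is synchronized, and the cycle repeats forever, so no step up to 80 (or ever) has all sites equal.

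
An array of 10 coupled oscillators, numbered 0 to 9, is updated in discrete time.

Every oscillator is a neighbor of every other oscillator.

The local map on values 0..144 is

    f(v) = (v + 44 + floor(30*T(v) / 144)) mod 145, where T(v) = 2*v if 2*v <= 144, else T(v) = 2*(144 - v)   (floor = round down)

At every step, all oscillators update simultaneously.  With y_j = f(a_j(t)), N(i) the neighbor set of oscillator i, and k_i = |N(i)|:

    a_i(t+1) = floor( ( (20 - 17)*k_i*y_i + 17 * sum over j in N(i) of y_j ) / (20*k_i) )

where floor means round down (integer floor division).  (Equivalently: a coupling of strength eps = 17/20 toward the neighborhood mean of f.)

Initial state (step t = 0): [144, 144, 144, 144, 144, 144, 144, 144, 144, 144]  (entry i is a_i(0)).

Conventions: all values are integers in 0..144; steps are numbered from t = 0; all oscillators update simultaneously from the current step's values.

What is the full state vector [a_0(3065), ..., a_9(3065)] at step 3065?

Simulating step by step:
t=0: [144, 144, 144, 144, 144, 144, 144, 144, 144, 144]
t=1: [43, 43, 43, 43, 43, 43, 43, 43, 43, 43]
t=2: [104, 104, 104, 104, 104, 104, 104, 104, 104, 104]
t=3: [19, 19, 19, 19, 19, 19, 19, 19, 19, 19]
t=4: [70, 70, 70, 70, 70, 70, 70, 70, 70, 70]
t=5: [143, 143, 143, 143, 143, 143, 143, 143, 143, 143]
t=6: [42, 42, 42, 42, 42, 42, 42, 42, 42, 42]
t=7: [103, 103, 103, 103, 103, 103, 103, 103, 103, 103]
t=8: [19, 19, 19, 19, 19, 19, 19, 19, 19, 19]

Answer: [143, 143, 143, 143, 143, 143, 143, 143, 143, 143]
Key observation: The state at step 3, [19, 19, 19, 19, 19, 19, 19, 19, 19, 19], reappears at step 8: the system is in a cycle of period 5 from step 3 on.  Therefore the state at step 3065 equals the state at step 3 + ((3065 - 3) mod 5) = 5, which is [143, 143, 143, 143, 143, 143, 143, 143, 143, 143].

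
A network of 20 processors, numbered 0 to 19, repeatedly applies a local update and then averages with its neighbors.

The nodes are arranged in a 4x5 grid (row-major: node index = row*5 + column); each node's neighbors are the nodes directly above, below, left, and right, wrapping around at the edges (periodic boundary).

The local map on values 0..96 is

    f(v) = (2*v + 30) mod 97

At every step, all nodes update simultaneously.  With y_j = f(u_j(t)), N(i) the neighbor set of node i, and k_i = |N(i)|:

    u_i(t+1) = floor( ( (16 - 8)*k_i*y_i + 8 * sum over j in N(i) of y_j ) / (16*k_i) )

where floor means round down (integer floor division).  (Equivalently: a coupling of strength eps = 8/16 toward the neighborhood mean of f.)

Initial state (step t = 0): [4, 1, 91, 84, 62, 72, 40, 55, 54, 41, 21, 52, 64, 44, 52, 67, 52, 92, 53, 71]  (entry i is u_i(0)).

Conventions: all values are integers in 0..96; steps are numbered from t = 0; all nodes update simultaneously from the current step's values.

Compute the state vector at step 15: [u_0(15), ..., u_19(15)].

Answer: [15, 23, 67, 41, 39, 22, 38, 67, 41, 62, 38, 62, 80, 66, 77, 22, 24, 66, 72, 65]

Derivation:
t=0: [4, 1, 91, 84, 62, 72, 40, 55, 54, 41, 21, 52, 64, 44, 52, 67, 52, 92, 53, 71]
t=1: [48, 29, 21, 21, 45, 55, 30, 38, 30, 34, 63, 41, 45, 32, 41, 61, 38, 29, 34, 62]
t=2: [40, 69, 68, 59, 31, 43, 64, 38, 67, 21, 45, 30, 37, 63, 33, 46, 35, 57, 39, 40]
t=3: [32, 53, 56, 55, 64, 30, 54, 30, 57, 70, 40, 56, 29, 52, 68, 19, 30, 34, 26, 34]
t=4: [79, 53, 44, 50, 56, 72, 53, 72, 53, 69, 40, 51, 65, 54, 50, 58, 64, 38, 51, 35]
t=5: [71, 46, 30, 34, 47, 65, 48, 58, 47, 59, 30, 39, 51, 41, 32, 45, 47, 27, 28, 21]
t=6: [54, 40, 64, 29, 38, 62, 33, 47, 28, 51, 68, 28, 37, 37, 75, 44, 31, 71, 64, 64]
t=7: [33, 42, 55, 71, 32, 58, 70, 44, 62, 46, 65, 76, 27, 33, 63, 43, 70, 65, 59, 52]
t=8: [70, 44, 43, 68, 76, 56, 58, 42, 55, 44, 58, 79, 75, 79, 57, 43, 59, 62, 59, 46]
t=9: [57, 34, 30, 59, 66, 46, 46, 32, 46, 38, 49, 74, 73, 73, 46, 34, 49, 54, 55, 37]
t=10: [35, 24, 68, 53, 46, 26, 37, 74, 41, 22, 32, 61, 76, 61, 28, 15, 31, 50, 43, 20]
t=11: [32, 60, 63, 35, 35, 63, 40, 62, 38, 63, 82, 62, 70, 53, 79, 62, 74, 49, 34, 58]
t=12: [68, 57, 47, 10, 27, 50, 34, 47, 24, 49, 33, 49, 59, 41, 63, 56, 65, 42, 15, 43]
t=13: [60, 43, 31, 56, 63, 41, 17, 33, 54, 47, 69, 41, 36, 38, 49, 53, 49, 33, 42, 40]
t=14: [43, 39, 78, 48, 46, 34, 50, 73, 42, 31, 48, 28, 29, 16, 30, 40, 36, 66, 28, 24]
t=15: [15, 23, 67, 41, 39, 22, 38, 67, 41, 62, 38, 62, 80, 66, 77, 22, 24, 66, 72, 65]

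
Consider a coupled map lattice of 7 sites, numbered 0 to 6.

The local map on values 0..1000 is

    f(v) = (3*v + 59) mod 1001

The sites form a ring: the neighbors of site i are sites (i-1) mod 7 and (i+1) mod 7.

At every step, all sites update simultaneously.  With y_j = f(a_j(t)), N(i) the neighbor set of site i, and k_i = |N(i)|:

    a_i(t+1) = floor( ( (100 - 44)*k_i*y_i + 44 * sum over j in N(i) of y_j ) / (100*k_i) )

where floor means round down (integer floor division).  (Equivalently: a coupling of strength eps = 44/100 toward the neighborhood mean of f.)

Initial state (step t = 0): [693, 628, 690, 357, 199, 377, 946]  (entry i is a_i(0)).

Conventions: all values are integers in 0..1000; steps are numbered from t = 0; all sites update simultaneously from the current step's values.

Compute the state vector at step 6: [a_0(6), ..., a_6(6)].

Answer: [425, 359, 625, 762, 606, 606, 658]

Derivation:
t=0: [693, 628, 690, 357, 199, 377, 946]
t=1: [480, 585, 306, 244, 437, 447, 572]
t=2: [628, 779, 900, 739, 468, 474, 630]
t=3: [822, 594, 570, 421, 424, 579, 843]
t=4: [606, 754, 685, 421, 430, 646, 618]
t=5: [761, 396, 203, 280, 484, 834, 922]
t=6: [425, 359, 625, 762, 606, 606, 658]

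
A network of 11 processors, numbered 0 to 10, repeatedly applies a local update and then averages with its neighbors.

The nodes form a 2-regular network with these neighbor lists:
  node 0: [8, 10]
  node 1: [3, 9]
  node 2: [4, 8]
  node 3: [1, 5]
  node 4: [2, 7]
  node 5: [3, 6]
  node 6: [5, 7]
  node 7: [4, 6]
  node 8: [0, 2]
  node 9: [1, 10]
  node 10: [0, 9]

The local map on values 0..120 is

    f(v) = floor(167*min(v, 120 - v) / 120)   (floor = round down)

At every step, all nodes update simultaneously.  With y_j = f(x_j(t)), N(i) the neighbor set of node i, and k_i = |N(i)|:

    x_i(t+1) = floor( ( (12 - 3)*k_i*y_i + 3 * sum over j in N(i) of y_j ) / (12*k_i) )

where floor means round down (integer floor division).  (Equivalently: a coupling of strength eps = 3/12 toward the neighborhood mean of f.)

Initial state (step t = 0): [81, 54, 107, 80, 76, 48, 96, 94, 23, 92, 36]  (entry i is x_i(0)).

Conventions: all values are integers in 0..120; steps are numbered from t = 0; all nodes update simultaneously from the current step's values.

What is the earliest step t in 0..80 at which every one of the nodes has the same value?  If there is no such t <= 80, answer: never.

Simulating step by step:
t=0: [81, 54, 107, 80, 76, 48, 96, 94, 23, 92, 36]  (not all equal)
t=1: [50, 67, 25, 58, 52, 60, 37, 38, 33, 44, 49]  (not all equal)
t=2: [65, 72, 40, 79, 64, 78, 55, 54, 46, 63, 67]  (not all equal)
t=3: [74, 66, 58, 58, 74, 60, 73, 75, 64, 76, 74]  (not all equal)
t=4: [65, 73, 77, 79, 65, 80, 66, 62, 75, 63, 63]  (not all equal)
t=5: [74, 65, 61, 57, 74, 57, 73, 78, 63, 77, 78]  (not all equal)
t=6: [65, 74, 79, 78, 65, 77, 65, 59, 77, 61, 58]  (not all equal)
t=7: [74, 65, 59, 58, 74, 61, 74, 80, 60, 79, 79]  (not all equal)
t=8: [65, 74, 79, 79, 65, 79, 65, 57, 80, 59, 57]  (not all equal)
t=9: [73, 65, 59, 57, 74, 59, 74, 78, 57, 79, 79]  (not all equal)
t=10: [65, 74, 79, 79, 65, 79, 65, 59, 77, 59, 58]  (not all equal)
t=11: [74, 65, 59, 57, 74, 59, 74, 80, 60, 79, 79]  (not all equal)
t=12: [65, 74, 79, 79, 65, 79, 65, 57, 80, 59, 57]  (not all equal)

Answer: never
Key observation: The state at step 8 reappears at step 12 — the system is in a cycle of period 4 from step 8 on.  No step 0..12 is synchronized, and the cycle repeats forever, so no step up to 80 (or ever) has all nodes equal.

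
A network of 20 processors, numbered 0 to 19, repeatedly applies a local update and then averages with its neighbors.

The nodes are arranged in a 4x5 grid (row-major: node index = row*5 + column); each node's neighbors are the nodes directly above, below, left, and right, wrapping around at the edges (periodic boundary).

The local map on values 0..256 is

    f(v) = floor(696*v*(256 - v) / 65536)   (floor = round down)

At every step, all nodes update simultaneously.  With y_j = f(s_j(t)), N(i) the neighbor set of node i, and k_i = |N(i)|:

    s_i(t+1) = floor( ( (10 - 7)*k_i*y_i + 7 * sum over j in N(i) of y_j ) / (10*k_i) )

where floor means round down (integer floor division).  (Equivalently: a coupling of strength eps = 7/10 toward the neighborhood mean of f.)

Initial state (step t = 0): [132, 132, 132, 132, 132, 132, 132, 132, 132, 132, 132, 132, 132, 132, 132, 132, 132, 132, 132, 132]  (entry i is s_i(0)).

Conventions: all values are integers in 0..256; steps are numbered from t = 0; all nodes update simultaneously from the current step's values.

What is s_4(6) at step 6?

Answer: s_4(6) = 159

Derivation:
t=0: [132, 132, 132, 132, 132, 132, 132, 132, 132, 132, 132, 132, 132, 132, 132, 132, 132, 132, 132, 132]
t=1: [173, 173, 173, 173, 173, 173, 173, 173, 173, 173, 173, 173, 173, 173, 173, 173, 173, 173, 173, 173]
t=2: [152, 152, 152, 152, 152, 152, 152, 152, 152, 152, 152, 152, 152, 152, 152, 152, 152, 152, 152, 152]
t=3: [167, 167, 167, 167, 167, 167, 167, 167, 167, 167, 167, 167, 167, 167, 167, 167, 167, 167, 167, 167]
t=4: [157, 157, 157, 157, 157, 157, 157, 157, 157, 157, 157, 157, 157, 157, 157, 157, 157, 157, 157, 157]
t=5: [165, 165, 165, 165, 165, 165, 165, 165, 165, 165, 165, 165, 165, 165, 165, 165, 165, 165, 165, 165]
t=6: [159, 159, 159, 159, 159, 159, 159, 159, 159, 159, 159, 159, 159, 159, 159, 159, 159, 159, 159, 159]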